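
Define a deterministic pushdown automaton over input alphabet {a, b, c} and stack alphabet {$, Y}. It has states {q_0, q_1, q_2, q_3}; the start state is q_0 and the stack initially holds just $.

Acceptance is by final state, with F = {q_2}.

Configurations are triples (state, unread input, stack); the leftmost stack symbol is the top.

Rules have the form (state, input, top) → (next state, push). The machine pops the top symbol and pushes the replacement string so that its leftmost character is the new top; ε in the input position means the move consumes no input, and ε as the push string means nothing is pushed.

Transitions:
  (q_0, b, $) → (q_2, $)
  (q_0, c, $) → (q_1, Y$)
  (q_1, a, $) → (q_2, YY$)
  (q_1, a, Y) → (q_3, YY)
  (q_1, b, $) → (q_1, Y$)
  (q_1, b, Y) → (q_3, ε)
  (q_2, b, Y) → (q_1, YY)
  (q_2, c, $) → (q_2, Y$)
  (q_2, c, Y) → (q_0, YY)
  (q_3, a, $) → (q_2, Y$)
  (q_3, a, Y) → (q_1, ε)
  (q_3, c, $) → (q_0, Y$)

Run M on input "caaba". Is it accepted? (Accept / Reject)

Accept

(q_0, caaba, $)
  read c, top $: go to q_1, push Y$ → (q_1, aaba, Y$)
  read a, top Y: go to q_3, push YY → (q_3, aba, YY$)
  read a, top Y: go to q_1, push ε → (q_1, ba, Y$)
  read b, top Y: go to q_3, push ε → (q_3, a, $)
  read a, top $: go to q_2, push Y$ → (q_2, ε, Y$)
All input consumed; state q_2 ∈ F.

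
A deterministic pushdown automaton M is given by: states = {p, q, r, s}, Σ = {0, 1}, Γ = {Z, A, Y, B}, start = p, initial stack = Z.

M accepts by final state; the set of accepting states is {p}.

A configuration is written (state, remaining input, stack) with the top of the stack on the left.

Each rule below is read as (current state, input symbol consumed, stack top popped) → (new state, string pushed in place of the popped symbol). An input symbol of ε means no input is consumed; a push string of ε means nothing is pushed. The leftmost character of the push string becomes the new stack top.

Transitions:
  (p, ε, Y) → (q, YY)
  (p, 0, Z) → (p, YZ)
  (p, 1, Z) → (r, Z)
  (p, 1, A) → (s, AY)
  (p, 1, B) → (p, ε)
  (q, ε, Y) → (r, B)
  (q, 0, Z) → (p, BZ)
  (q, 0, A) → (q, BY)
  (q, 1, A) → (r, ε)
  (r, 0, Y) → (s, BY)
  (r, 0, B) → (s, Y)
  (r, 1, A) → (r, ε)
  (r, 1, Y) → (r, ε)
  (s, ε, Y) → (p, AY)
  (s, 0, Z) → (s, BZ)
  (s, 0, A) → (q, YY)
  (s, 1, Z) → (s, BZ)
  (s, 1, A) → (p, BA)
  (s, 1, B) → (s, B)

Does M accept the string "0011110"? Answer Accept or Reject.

Reject

(p, 0011110, Z)
  read 0, top Z: go to p, push YZ → (p, 011110, YZ)
  ε-move, top Y: go to q, push YY → (q, 011110, YYZ)
  ε-move, top Y: go to r, push B → (r, 011110, BYZ)
  read 0, top B: go to s, push Y → (s, 11110, YYZ)
  ε-move, top Y: go to p, push AY → (p, 11110, AYYZ)
  read 1, top A: go to s, push AY → (s, 1110, AYYYZ)
  read 1, top A: go to p, push BA → (p, 110, BAYYYZ)
  read 1, top B: go to p, push ε → (p, 10, AYYYZ)
  read 1, top A: go to s, push AY → (s, 0, AYYYYZ)
  read 0, top A: go to q, push YY → (q, ε, YYYYYYZ)
  ε-move, top Y: go to r, push B → (r, ε, BYYYYYZ)
All input consumed; state r ∉ F and no further ε-move applies.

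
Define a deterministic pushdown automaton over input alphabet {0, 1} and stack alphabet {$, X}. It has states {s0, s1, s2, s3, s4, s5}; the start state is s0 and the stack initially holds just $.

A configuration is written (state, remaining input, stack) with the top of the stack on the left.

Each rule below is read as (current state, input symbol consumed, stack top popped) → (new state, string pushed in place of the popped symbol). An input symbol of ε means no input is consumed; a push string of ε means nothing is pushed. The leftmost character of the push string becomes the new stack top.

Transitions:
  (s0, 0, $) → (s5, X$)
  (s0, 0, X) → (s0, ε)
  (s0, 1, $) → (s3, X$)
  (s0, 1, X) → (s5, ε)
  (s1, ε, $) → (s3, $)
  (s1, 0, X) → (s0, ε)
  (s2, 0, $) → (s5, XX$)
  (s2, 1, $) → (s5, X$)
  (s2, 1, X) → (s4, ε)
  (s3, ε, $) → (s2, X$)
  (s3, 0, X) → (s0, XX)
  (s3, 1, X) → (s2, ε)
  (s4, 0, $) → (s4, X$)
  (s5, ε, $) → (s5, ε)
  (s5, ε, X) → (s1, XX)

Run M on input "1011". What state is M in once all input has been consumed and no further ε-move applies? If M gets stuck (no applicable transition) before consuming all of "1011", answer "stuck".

stuck

(s0, 1011, $)
  read 1, top $: go to s3, push X$ → (s3, 011, X$)
  read 0, top X: go to s0, push XX → (s0, 11, XX$)
  read 1, top X: go to s5, push ε → (s5, 1, X$)
  ε-move, top X: go to s1, push XX → (s1, 1, XX$)
No transition for (s1, 1, top X); M blocks with input 1 remaining.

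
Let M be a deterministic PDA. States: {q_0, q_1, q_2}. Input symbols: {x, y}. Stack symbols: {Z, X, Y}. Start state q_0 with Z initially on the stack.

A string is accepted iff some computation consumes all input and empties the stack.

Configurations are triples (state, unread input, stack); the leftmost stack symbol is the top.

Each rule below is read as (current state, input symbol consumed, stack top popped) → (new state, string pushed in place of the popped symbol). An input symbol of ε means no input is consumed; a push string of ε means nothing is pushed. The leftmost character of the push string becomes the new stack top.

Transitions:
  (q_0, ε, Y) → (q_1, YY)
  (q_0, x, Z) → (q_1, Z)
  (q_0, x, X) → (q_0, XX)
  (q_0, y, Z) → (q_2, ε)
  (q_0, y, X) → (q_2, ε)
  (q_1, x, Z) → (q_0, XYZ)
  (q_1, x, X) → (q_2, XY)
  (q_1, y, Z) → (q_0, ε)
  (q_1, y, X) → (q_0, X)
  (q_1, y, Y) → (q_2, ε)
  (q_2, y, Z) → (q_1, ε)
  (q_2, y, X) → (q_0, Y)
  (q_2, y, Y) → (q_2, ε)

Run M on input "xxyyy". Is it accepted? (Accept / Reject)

(q_0, xxyyy, Z)
  read x, top Z: go to q_1, push Z → (q_1, xyyy, Z)
  read x, top Z: go to q_0, push XYZ → (q_0, yyy, XYZ)
  read y, top X: go to q_2, push ε → (q_2, yy, YZ)
  read y, top Y: go to q_2, push ε → (q_2, y, Z)
  read y, top Z: go to q_1, push ε → (q_1, ε, ε)
All input consumed and the stack is empty.

Accept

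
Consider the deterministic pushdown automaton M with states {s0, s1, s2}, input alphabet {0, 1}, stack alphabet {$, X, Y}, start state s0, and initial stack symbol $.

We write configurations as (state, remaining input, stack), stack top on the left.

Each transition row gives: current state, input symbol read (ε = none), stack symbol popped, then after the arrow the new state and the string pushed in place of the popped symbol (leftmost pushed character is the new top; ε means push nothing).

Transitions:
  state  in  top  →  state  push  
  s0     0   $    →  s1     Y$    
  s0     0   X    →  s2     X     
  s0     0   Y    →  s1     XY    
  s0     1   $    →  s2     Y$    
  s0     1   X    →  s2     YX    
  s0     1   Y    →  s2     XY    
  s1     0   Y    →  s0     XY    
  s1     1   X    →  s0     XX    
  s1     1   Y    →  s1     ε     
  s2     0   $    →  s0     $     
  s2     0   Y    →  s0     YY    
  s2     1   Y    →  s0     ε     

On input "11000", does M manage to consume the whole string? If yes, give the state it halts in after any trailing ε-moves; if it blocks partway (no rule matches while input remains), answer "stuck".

(s0, 11000, $)
  read 1, top $: go to s2, push Y$ → (s2, 1000, Y$)
  read 1, top Y: go to s0, push ε → (s0, 000, $)
  read 0, top $: go to s1, push Y$ → (s1, 00, Y$)
  read 0, top Y: go to s0, push XY → (s0, 0, XY$)
  read 0, top X: go to s2, push X → (s2, ε, XY$)
All input consumed; M is in state s2.

s2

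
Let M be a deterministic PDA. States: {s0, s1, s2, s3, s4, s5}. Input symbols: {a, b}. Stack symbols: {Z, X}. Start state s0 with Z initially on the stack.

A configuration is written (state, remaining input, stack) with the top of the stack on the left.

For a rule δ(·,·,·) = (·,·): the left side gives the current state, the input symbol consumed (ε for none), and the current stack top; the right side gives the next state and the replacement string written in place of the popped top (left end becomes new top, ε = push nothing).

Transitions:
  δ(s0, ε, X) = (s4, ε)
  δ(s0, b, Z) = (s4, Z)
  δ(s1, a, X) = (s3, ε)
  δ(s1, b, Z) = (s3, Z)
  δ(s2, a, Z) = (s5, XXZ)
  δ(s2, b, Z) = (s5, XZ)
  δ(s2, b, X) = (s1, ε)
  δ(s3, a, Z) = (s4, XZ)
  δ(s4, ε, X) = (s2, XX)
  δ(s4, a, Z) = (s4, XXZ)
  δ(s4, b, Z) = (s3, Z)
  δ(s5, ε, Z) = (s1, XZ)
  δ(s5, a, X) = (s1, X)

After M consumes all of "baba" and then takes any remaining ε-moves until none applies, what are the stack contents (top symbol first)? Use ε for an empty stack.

XZ

(s0, baba, Z)
  read b, top Z: go to s4, push Z → (s4, aba, Z)
  read a, top Z: go to s4, push XXZ → (s4, ba, XXZ)
  ε-move, top X: go to s2, push XX → (s2, ba, XXXZ)
  read b, top X: go to s1, push ε → (s1, a, XXZ)
  read a, top X: go to s3, push ε → (s3, ε, XZ)
All input consumed in state s3 with stack XZ.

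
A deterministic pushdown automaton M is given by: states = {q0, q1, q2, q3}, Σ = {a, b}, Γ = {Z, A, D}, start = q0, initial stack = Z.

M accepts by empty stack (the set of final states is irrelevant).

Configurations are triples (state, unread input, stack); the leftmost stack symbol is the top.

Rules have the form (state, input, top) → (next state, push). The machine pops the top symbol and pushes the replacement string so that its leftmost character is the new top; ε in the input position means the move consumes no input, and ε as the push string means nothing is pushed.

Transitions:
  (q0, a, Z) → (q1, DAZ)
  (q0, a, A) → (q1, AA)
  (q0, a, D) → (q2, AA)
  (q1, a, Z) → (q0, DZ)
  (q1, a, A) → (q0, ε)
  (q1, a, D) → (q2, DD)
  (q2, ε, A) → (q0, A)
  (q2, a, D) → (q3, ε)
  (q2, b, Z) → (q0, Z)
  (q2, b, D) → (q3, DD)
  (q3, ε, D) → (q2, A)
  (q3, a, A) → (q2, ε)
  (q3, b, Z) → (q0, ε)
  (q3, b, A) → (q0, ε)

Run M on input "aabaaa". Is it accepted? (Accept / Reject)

(q0, aabaaa, Z)
  read a, top Z: go to q1, push DAZ → (q1, abaaa, DAZ)
  read a, top D: go to q2, push DD → (q2, baaa, DDAZ)
  read b, top D: go to q3, push DD → (q3, aaa, DDDAZ)
  ε-move, top D: go to q2, push A → (q2, aaa, ADDAZ)
  ε-move, top A: go to q0, push A → (q0, aaa, ADDAZ)
  read a, top A: go to q1, push AA → (q1, aa, AADDAZ)
  read a, top A: go to q0, push ε → (q0, a, ADDAZ)
  read a, top A: go to q1, push AA → (q1, ε, AADDAZ)
All input consumed; stack is AADDAZ, not empty, and no further ε-move applies.

Reject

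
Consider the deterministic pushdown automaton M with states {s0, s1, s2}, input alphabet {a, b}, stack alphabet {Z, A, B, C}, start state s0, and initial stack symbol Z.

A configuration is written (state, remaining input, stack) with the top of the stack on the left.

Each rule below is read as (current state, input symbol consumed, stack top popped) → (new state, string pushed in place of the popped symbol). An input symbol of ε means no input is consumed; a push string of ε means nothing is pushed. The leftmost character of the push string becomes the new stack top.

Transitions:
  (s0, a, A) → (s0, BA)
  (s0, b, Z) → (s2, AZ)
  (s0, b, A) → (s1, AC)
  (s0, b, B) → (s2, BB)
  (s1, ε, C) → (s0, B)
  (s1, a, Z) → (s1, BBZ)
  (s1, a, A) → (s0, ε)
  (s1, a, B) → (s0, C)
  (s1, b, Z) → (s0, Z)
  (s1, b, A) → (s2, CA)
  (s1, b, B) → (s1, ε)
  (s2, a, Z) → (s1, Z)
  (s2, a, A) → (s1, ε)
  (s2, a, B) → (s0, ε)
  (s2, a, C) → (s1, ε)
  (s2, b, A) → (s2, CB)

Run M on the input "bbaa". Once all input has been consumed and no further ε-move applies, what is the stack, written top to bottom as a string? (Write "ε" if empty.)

(s0, bbaa, Z)
  read b, top Z: go to s2, push AZ → (s2, baa, AZ)
  read b, top A: go to s2, push CB → (s2, aa, CBZ)
  read a, top C: go to s1, push ε → (s1, a, BZ)
  read a, top B: go to s0, push C → (s0, ε, CZ)
All input consumed in state s0 with stack CZ.

CZ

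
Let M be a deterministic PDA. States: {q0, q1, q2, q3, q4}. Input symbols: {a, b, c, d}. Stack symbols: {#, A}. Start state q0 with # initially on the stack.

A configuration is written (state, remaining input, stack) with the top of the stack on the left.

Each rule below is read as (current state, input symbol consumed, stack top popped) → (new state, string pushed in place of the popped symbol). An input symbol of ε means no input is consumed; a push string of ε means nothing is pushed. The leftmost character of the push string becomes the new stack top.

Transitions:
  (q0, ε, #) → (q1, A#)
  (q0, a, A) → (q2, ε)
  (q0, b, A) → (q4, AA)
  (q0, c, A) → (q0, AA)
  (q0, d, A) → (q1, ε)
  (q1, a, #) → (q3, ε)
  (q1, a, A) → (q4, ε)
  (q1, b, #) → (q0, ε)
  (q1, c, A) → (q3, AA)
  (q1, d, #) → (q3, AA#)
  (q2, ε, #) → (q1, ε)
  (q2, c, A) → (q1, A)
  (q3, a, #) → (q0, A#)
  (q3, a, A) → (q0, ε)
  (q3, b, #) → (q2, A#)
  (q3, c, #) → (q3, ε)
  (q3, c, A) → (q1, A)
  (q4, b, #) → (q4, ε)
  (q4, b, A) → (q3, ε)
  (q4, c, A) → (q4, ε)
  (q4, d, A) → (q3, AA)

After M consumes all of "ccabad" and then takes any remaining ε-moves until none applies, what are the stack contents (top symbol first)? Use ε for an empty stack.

#

(q0, ccabad, #)
  ε-move, top #: go to q1, push A# → (q1, ccabad, A#)
  read c, top A: go to q3, push AA → (q3, cabad, AA#)
  read c, top A: go to q1, push A → (q1, abad, AA#)
  read a, top A: go to q4, push ε → (q4, bad, A#)
  read b, top A: go to q3, push ε → (q3, ad, #)
  read a, top #: go to q0, push A# → (q0, d, A#)
  read d, top A: go to q1, push ε → (q1, ε, #)
All input consumed in state q1 with stack #.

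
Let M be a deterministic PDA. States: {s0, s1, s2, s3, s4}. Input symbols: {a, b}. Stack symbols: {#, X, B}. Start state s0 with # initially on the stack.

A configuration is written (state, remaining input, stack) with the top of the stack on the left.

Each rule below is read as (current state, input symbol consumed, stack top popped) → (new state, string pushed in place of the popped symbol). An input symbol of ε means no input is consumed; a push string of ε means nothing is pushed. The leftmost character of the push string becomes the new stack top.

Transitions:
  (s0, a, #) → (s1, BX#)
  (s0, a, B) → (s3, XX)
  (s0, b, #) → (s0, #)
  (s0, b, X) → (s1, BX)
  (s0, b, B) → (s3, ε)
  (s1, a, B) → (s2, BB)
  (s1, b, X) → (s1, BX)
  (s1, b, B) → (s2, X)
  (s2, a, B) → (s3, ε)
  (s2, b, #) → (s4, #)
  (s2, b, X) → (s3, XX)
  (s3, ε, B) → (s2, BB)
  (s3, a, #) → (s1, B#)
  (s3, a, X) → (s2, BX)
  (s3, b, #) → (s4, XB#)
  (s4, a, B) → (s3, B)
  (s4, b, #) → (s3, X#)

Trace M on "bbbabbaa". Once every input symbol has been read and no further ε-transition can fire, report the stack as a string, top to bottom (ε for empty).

XXX#

(s0, bbbabbaa, #)
  read b, top #: go to s0, push # → (s0, bbabbaa, #)
  read b, top #: go to s0, push # → (s0, babbaa, #)
  read b, top #: go to s0, push # → (s0, abbaa, #)
  read a, top #: go to s1, push BX# → (s1, bbaa, BX#)
  read b, top B: go to s2, push X → (s2, baa, XX#)
  read b, top X: go to s3, push XX → (s3, aa, XXX#)
  read a, top X: go to s2, push BX → (s2, a, BXXX#)
  read a, top B: go to s3, push ε → (s3, ε, XXX#)
All input consumed in state s3 with stack XXX#.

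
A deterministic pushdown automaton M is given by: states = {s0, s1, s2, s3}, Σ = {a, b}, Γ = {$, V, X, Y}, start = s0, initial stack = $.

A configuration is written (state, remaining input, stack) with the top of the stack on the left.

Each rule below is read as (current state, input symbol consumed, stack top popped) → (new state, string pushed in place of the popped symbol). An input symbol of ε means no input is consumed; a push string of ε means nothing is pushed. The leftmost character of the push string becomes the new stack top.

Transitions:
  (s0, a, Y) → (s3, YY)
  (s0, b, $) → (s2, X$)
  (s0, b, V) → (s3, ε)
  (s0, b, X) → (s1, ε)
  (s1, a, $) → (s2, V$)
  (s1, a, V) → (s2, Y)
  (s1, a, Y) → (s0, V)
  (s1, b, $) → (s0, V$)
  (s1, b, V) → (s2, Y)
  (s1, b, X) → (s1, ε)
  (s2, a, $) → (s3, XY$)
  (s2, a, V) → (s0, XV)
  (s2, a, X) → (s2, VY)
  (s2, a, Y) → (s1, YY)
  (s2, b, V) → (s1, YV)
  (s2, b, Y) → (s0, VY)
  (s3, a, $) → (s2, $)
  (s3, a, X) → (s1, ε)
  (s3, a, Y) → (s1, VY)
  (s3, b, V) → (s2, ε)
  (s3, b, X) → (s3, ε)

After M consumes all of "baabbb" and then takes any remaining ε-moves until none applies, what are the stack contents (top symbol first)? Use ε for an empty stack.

VYY$

(s0, baabbb, $)
  read b, top $: go to s2, push X$ → (s2, aabbb, X$)
  read a, top X: go to s2, push VY → (s2, abbb, VY$)
  read a, top V: go to s0, push XV → (s0, bbb, XVY$)
  read b, top X: go to s1, push ε → (s1, bb, VY$)
  read b, top V: go to s2, push Y → (s2, b, YY$)
  read b, top Y: go to s0, push VY → (s0, ε, VYY$)
All input consumed in state s0 with stack VYY$.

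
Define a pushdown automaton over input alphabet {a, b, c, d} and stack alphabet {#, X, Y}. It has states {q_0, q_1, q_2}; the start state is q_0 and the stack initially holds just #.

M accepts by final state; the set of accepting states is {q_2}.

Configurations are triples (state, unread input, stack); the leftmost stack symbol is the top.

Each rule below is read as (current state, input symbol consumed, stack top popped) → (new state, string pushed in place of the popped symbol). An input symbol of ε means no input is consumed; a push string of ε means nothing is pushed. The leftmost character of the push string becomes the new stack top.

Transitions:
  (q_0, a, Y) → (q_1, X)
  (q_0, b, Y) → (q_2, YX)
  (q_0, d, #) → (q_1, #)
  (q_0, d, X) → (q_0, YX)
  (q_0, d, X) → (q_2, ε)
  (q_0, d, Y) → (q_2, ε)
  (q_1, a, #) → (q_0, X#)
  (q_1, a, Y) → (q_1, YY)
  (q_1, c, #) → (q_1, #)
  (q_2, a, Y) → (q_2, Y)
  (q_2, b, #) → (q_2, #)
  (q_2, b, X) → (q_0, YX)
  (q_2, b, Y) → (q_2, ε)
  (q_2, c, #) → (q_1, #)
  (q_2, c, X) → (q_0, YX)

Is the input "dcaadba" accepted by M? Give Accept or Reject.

Reject

No computation consumes all input and reaches a final state.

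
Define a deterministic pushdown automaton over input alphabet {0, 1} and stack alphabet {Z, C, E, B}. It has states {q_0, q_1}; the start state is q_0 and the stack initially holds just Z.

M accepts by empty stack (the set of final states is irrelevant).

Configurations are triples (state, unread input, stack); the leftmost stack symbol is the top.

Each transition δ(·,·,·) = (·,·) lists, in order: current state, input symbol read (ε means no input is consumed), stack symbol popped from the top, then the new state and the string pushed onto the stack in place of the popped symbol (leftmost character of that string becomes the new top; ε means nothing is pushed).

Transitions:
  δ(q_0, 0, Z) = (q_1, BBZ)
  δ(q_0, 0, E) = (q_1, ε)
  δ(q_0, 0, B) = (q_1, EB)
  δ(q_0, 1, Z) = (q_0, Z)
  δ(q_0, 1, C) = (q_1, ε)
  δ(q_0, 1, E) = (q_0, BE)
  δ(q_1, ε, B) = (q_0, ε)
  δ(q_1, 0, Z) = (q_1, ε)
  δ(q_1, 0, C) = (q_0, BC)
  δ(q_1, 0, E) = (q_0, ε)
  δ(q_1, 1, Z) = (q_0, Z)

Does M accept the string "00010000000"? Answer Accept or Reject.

(q_0, 00010000000, Z)
  read 0, top Z: go to q_1, push BBZ → (q_1, 0010000000, BBZ)
  ε-move, top B: go to q_0, push ε → (q_0, 0010000000, BZ)
  read 0, top B: go to q_1, push EB → (q_1, 010000000, EBZ)
  read 0, top E: go to q_0, push ε → (q_0, 10000000, BZ)
No transition applies at (q_0, 10000000, BZ); input not fully consumed.

Reject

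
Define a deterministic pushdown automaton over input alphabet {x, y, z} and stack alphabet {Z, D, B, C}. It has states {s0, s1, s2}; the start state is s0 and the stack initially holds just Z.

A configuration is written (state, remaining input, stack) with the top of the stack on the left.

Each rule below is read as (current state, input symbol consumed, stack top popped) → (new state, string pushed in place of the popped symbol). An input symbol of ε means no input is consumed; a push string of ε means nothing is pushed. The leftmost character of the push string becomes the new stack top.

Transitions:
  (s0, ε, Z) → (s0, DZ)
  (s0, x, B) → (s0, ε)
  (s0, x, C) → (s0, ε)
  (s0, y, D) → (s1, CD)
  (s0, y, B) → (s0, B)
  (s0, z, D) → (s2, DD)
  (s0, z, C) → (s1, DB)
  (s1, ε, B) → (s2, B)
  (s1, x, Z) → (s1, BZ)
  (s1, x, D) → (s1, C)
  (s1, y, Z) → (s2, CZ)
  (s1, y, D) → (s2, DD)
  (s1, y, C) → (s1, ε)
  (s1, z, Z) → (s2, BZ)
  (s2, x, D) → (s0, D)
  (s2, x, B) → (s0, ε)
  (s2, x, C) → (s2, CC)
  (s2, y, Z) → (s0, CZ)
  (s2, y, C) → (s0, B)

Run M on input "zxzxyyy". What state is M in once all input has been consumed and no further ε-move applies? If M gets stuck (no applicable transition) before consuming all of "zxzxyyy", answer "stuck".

(s0, zxzxyyy, Z)
  ε-move, top Z: go to s0, push DZ → (s0, zxzxyyy, DZ)
  read z, top D: go to s2, push DD → (s2, xzxyyy, DDZ)
  read x, top D: go to s0, push D → (s0, zxyyy, DDZ)
  read z, top D: go to s2, push DD → (s2, xyyy, DDDZ)
  read x, top D: go to s0, push D → (s0, yyy, DDDZ)
  read y, top D: go to s1, push CD → (s1, yy, CDDDZ)
  read y, top C: go to s1, push ε → (s1, y, DDDZ)
  read y, top D: go to s2, push DD → (s2, ε, DDDDZ)
All input consumed; M is in state s2.

s2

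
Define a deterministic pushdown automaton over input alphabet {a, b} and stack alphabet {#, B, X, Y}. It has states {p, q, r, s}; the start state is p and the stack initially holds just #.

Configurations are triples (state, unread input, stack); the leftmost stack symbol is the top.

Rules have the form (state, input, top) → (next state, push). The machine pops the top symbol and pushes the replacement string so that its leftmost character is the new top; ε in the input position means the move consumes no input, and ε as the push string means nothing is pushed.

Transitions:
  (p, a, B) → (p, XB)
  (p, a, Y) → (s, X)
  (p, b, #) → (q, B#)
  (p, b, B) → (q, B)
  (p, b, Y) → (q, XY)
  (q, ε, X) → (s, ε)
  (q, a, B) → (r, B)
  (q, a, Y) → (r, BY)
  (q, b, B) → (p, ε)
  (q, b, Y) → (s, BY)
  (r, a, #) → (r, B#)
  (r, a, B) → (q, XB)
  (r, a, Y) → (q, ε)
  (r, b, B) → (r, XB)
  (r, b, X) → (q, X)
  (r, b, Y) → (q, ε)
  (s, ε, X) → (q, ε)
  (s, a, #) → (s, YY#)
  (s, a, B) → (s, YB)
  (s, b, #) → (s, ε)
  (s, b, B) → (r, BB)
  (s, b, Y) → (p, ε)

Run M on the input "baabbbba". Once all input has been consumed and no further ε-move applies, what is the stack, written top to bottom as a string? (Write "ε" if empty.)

BBB#

(p, baabbbba, #)
  read b, top #: go to q, push B# → (q, aabbbba, B#)
  read a, top B: go to r, push B → (r, abbbba, B#)
  read a, top B: go to q, push XB → (q, bbbba, XB#)
  ε-move, top X: go to s, push ε → (s, bbbba, B#)
  read b, top B: go to r, push BB → (r, bbba, BB#)
  read b, top B: go to r, push XB → (r, bba, XBB#)
  read b, top X: go to q, push X → (q, ba, XBB#)
  ε-move, top X: go to s, push ε → (s, ba, BB#)
  read b, top B: go to r, push BB → (r, a, BBB#)
  read a, top B: go to q, push XB → (q, ε, XBBB#)
  ε-move, top X: go to s, push ε → (s, ε, BBB#)
All input consumed in state s with stack BBB#.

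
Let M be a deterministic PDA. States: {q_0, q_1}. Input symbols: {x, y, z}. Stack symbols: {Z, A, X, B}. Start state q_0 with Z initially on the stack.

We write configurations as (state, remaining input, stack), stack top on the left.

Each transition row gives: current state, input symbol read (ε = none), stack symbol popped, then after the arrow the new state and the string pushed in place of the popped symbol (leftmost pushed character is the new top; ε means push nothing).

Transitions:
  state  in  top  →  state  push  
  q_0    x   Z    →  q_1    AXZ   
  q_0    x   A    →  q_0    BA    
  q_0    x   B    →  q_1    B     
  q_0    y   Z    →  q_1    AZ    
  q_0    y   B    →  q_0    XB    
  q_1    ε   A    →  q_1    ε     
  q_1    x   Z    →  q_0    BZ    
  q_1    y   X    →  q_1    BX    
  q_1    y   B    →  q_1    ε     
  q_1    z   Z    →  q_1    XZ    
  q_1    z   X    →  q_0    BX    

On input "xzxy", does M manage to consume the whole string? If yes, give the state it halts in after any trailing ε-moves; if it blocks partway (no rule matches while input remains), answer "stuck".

q_1

(q_0, xzxy, Z)
  read x, top Z: go to q_1, push AXZ → (q_1, zxy, AXZ)
  ε-move, top A: go to q_1, push ε → (q_1, zxy, XZ)
  read z, top X: go to q_0, push BX → (q_0, xy, BXZ)
  read x, top B: go to q_1, push B → (q_1, y, BXZ)
  read y, top B: go to q_1, push ε → (q_1, ε, XZ)
All input consumed; M is in state q_1.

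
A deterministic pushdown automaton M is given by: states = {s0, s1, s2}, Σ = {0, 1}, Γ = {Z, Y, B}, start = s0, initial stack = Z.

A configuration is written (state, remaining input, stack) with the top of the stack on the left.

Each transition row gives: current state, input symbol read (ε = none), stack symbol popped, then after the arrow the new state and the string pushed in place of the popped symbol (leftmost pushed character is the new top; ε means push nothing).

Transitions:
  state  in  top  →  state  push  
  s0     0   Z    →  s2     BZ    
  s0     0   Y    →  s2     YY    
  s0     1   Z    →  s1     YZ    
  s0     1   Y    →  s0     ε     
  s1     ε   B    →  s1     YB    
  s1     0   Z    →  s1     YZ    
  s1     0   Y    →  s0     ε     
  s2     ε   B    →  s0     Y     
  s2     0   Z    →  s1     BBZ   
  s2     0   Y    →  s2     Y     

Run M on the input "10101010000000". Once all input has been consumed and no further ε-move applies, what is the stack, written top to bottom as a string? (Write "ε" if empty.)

YYZ

(s0, 10101010000000, Z) ⊢ (s1, 0101010000000, YZ) ⊢ (s0, 101010000000, Z) ⊢ (s1, 01010000000, YZ) ⊢ (s0, 1010000000, Z) ⊢ (s1, 010000000, YZ) ⊢ (s0, 10000000, Z) ⊢ (s1, 0000000, YZ) ⊢ (s0, 000000, Z) ⊢ (s2, 00000, BZ) ⊢ (s0, 00000, YZ) ⊢ (s2, 0000, YYZ) ⊢ (s2, 000, YYZ) ⊢ (s2, 00, YYZ) ⊢ (s2, 0, YYZ) ⊢ (s2, ε, YYZ)
All input consumed in state s2 with stack YYZ.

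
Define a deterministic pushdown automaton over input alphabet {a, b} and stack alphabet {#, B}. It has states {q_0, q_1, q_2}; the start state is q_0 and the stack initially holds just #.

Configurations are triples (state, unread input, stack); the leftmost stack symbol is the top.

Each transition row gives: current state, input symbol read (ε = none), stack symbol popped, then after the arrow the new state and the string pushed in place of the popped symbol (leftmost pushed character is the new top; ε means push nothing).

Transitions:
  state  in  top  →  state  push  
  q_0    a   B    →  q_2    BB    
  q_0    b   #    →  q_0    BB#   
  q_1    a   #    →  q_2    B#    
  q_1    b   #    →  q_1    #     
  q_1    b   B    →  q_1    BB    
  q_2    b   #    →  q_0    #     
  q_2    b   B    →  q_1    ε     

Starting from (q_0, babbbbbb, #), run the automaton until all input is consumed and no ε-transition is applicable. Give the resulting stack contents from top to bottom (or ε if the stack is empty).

BBBBBBB#

(q_0, babbbbbb, #)
  read b, top #: go to q_0, push BB# → (q_0, abbbbbb, BB#)
  read a, top B: go to q_2, push BB → (q_2, bbbbbb, BBB#)
  read b, top B: go to q_1, push ε → (q_1, bbbbb, BB#)
  read b, top B: go to q_1, push BB → (q_1, bbbb, BBB#)
  read b, top B: go to q_1, push BB → (q_1, bbb, BBBB#)
  read b, top B: go to q_1, push BB → (q_1, bb, BBBBB#)
  read b, top B: go to q_1, push BB → (q_1, b, BBBBBB#)
  read b, top B: go to q_1, push BB → (q_1, ε, BBBBBBB#)
All input consumed in state q_1 with stack BBBBBBB#.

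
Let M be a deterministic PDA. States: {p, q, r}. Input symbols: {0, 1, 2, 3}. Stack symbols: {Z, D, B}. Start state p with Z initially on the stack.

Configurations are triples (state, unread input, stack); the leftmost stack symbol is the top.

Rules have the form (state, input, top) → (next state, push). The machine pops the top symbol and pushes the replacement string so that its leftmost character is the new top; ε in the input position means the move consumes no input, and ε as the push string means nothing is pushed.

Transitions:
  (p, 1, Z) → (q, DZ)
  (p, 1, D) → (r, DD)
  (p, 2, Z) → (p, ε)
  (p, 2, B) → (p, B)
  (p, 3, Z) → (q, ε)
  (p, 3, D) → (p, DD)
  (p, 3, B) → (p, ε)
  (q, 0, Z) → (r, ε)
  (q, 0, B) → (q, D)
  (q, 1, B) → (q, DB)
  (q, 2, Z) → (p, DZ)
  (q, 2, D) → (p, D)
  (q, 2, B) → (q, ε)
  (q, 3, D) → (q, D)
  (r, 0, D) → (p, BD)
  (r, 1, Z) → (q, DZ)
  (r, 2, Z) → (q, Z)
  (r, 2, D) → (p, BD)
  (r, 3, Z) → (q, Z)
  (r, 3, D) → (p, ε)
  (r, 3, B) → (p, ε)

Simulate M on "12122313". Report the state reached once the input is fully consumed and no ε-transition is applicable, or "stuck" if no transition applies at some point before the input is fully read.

(p, 12122313, Z) ⊢ (q, 2122313, DZ) ⊢ (p, 122313, DZ) ⊢ (r, 22313, DDZ) ⊢ (p, 2313, BDDZ) ⊢ (p, 313, BDDZ) ⊢ (p, 13, DDZ) ⊢ (r, 3, DDDZ) ⊢ (p, ε, DDZ)
All input consumed; M is in state p.

p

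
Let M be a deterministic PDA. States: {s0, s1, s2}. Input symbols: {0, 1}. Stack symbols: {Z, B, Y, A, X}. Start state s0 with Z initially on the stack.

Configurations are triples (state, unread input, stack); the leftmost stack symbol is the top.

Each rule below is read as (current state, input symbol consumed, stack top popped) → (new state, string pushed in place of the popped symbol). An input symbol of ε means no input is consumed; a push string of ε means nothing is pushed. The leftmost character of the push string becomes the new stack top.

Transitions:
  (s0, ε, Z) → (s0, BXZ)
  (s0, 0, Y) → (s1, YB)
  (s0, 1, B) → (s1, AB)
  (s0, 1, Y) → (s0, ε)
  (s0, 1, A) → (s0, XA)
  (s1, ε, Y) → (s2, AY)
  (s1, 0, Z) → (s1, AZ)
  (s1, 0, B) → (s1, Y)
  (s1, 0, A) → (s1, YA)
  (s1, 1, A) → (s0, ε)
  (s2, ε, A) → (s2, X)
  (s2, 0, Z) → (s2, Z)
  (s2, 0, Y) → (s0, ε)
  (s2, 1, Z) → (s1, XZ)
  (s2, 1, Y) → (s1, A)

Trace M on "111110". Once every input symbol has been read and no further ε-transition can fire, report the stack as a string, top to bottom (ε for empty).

XYABXZ

(s0, 111110, Z)
  ε-move, top Z: go to s0, push BXZ → (s0, 111110, BXZ)
  read 1, top B: go to s1, push AB → (s1, 11110, ABXZ)
  read 1, top A: go to s0, push ε → (s0, 1110, BXZ)
  read 1, top B: go to s1, push AB → (s1, 110, ABXZ)
  read 1, top A: go to s0, push ε → (s0, 10, BXZ)
  read 1, top B: go to s1, push AB → (s1, 0, ABXZ)
  read 0, top A: go to s1, push YA → (s1, ε, YABXZ)
  ε-move, top Y: go to s2, push AY → (s2, ε, AYABXZ)
  ε-move, top A: go to s2, push X → (s2, ε, XYABXZ)
All input consumed in state s2 with stack XYABXZ.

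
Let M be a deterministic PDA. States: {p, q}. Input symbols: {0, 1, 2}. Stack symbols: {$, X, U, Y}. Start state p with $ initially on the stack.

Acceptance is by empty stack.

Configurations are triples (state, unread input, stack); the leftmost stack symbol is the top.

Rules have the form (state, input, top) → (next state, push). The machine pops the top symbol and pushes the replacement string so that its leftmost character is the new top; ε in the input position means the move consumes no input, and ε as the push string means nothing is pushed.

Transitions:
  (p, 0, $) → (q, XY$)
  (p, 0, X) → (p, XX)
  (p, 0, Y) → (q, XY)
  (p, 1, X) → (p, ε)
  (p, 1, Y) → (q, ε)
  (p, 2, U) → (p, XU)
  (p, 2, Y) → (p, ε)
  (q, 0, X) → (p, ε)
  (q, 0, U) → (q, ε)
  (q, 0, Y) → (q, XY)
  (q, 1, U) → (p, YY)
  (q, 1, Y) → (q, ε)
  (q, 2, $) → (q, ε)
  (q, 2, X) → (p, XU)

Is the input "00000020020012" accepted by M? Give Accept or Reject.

(p, 00000020020012, $) ⊢ (q, 0000020020012, XY$) ⊢ (p, 000020020012, Y$) ⊢ (q, 00020020012, XY$) ⊢ (p, 0020020012, Y$) ⊢ (q, 020020012, XY$) ⊢ (p, 20020012, Y$) ⊢ (p, 0020012, $) ⊢ (q, 020012, XY$) ⊢ (p, 20012, Y$) ⊢ (p, 0012, $) ⊢ (q, 012, XY$) ⊢ (p, 12, Y$) ⊢ (q, 2, $) ⊢ (q, ε, ε)
All input consumed and the stack is empty.

Accept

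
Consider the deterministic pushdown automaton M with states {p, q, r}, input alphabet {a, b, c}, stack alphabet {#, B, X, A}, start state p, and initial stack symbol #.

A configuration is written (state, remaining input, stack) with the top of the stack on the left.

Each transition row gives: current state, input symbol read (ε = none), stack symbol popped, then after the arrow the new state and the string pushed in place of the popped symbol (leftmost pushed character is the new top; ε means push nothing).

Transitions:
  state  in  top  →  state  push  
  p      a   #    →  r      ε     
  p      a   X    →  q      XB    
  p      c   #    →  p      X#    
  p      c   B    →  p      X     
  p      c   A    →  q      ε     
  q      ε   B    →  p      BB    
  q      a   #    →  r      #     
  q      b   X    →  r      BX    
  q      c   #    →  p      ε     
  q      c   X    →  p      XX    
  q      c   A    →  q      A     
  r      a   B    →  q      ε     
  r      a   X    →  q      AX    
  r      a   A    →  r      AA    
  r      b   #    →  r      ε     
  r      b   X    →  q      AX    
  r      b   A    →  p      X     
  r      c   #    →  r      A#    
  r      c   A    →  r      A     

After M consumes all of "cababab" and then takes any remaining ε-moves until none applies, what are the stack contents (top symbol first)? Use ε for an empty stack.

BXB#

(p, cababab, #) ⊢ (p, ababab, X#) ⊢ (q, babab, XB#) ⊢ (r, abab, BXB#) ⊢ (q, bab, XB#) ⊢ (r, ab, BXB#) ⊢ (q, b, XB#) ⊢ (r, ε, BXB#)
All input consumed in state r with stack BXB#.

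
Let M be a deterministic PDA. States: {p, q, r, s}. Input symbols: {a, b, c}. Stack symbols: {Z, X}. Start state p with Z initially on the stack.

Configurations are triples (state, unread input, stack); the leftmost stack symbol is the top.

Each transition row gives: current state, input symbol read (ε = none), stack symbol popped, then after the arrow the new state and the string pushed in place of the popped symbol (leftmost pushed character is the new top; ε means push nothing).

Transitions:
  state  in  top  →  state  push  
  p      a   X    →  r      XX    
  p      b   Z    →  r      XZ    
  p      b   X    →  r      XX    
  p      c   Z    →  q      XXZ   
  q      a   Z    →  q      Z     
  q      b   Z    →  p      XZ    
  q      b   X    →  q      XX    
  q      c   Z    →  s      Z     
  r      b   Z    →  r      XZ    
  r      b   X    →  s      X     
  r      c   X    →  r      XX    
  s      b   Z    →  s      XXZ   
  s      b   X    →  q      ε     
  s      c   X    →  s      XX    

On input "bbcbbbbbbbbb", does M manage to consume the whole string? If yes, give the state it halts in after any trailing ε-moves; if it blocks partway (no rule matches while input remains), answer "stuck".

(p, bbcbbbbbbbbb, Z)
  read b, top Z: go to r, push XZ → (r, bcbbbbbbbbb, XZ)
  read b, top X: go to s, push X → (s, cbbbbbbbbb, XZ)
  read c, top X: go to s, push XX → (s, bbbbbbbbb, XXZ)
  read b, top X: go to q, push ε → (q, bbbbbbbb, XZ)
  read b, top X: go to q, push XX → (q, bbbbbbb, XXZ)
  read b, top X: go to q, push XX → (q, bbbbbb, XXXZ)
  read b, top X: go to q, push XX → (q, bbbbb, XXXXZ)
  read b, top X: go to q, push XX → (q, bbbb, XXXXXZ)
  read b, top X: go to q, push XX → (q, bbb, XXXXXXZ)
  read b, top X: go to q, push XX → (q, bb, XXXXXXXZ)
  read b, top X: go to q, push XX → (q, b, XXXXXXXXZ)
  read b, top X: go to q, push XX → (q, ε, XXXXXXXXXZ)
All input consumed; M is in state q.

q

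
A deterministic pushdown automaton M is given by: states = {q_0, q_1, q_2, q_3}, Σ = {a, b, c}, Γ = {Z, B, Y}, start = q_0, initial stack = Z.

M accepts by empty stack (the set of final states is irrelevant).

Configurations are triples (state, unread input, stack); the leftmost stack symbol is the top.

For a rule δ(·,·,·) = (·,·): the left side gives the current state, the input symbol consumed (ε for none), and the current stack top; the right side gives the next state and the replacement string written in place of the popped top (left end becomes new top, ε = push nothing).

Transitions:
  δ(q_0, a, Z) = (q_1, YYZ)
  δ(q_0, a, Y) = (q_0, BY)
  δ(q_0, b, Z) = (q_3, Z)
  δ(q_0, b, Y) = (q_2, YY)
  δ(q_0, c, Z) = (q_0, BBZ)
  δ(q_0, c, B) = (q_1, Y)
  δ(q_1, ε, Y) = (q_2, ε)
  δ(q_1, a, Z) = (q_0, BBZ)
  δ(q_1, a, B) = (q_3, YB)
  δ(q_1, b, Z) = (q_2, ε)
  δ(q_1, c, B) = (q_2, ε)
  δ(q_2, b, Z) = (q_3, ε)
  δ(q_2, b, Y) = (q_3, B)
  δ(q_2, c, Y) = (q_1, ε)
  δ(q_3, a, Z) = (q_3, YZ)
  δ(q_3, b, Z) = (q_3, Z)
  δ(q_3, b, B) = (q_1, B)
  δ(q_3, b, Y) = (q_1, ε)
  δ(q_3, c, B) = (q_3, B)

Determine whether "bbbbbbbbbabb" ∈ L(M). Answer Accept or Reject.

Accept

(q_0, bbbbbbbbbabb, Z)
  read b, top Z: go to q_3, push Z → (q_3, bbbbbbbbabb, Z)
  read b, top Z: go to q_3, push Z → (q_3, bbbbbbbabb, Z)
  read b, top Z: go to q_3, push Z → (q_3, bbbbbbabb, Z)
  read b, top Z: go to q_3, push Z → (q_3, bbbbbabb, Z)
  read b, top Z: go to q_3, push Z → (q_3, bbbbabb, Z)
  read b, top Z: go to q_3, push Z → (q_3, bbbabb, Z)
  read b, top Z: go to q_3, push Z → (q_3, bbabb, Z)
  read b, top Z: go to q_3, push Z → (q_3, babb, Z)
  read b, top Z: go to q_3, push Z → (q_3, abb, Z)
  read a, top Z: go to q_3, push YZ → (q_3, bb, YZ)
  read b, top Y: go to q_1, push ε → (q_1, b, Z)
  read b, top Z: go to q_2, push ε → (q_2, ε, ε)
All input consumed and the stack is empty.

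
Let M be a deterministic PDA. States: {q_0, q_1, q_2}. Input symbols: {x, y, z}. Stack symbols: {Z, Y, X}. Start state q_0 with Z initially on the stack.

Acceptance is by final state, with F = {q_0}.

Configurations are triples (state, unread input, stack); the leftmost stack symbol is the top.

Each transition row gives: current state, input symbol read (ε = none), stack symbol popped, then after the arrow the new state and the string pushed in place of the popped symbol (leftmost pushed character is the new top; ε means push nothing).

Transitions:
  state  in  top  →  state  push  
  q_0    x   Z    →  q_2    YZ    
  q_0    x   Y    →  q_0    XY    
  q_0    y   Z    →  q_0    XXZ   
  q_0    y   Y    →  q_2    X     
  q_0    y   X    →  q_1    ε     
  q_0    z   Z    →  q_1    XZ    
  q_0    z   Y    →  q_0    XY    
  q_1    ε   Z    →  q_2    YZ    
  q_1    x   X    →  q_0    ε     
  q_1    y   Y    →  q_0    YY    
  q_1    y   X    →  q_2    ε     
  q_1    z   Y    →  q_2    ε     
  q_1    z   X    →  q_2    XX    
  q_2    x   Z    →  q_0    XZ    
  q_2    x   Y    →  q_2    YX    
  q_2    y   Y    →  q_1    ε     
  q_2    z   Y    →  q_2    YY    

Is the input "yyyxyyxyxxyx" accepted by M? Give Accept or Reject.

(q_0, yyyxyyxyxxyx, Z)
  read y, top Z: go to q_0, push XXZ → (q_0, yyxyyxyxxyx, XXZ)
  read y, top X: go to q_1, push ε → (q_1, yxyyxyxxyx, XZ)
  read y, top X: go to q_2, push ε → (q_2, xyyxyxxyx, Z)
  read x, top Z: go to q_0, push XZ → (q_0, yyxyxxyx, XZ)
  read y, top X: go to q_1, push ε → (q_1, yxyxxyx, Z)
  ε-move, top Z: go to q_2, push YZ → (q_2, yxyxxyx, YZ)
  read y, top Y: go to q_1, push ε → (q_1, xyxxyx, Z)
  ε-move, top Z: go to q_2, push YZ → (q_2, xyxxyx, YZ)
  read x, top Y: go to q_2, push YX → (q_2, yxxyx, YXZ)
  read y, top Y: go to q_1, push ε → (q_1, xxyx, XZ)
  read x, top X: go to q_0, push ε → (q_0, xyx, Z)
  read x, top Z: go to q_2, push YZ → (q_2, yx, YZ)
  read y, top Y: go to q_1, push ε → (q_1, x, Z)
  ε-move, top Z: go to q_2, push YZ → (q_2, x, YZ)
  read x, top Y: go to q_2, push YX → (q_2, ε, YXZ)
All input consumed; state q_2 ∉ F and no further ε-move applies.

Reject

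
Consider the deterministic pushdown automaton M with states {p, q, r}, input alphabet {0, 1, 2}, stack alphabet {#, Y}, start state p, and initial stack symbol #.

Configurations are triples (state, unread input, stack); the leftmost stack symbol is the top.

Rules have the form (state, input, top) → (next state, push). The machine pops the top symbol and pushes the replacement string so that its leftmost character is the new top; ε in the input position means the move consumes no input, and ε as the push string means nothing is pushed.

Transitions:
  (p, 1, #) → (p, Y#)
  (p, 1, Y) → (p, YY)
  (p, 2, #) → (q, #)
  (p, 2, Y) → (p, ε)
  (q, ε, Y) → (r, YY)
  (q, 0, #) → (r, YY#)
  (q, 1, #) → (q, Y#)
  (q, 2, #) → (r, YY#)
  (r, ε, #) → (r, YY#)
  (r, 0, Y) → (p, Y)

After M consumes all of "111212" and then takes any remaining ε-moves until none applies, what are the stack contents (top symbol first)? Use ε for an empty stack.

(p, 111212, #)
  read 1, top #: go to p, push Y# → (p, 11212, Y#)
  read 1, top Y: go to p, push YY → (p, 1212, YY#)
  read 1, top Y: go to p, push YY → (p, 212, YYY#)
  read 2, top Y: go to p, push ε → (p, 12, YY#)
  read 1, top Y: go to p, push YY → (p, 2, YYY#)
  read 2, top Y: go to p, push ε → (p, ε, YY#)
All input consumed in state p with stack YY#.

YY#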